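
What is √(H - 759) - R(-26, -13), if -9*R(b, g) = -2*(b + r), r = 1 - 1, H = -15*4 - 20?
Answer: 52/9 + I*√839 ≈ 5.7778 + 28.965*I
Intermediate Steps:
H = -80 (H = -60 - 20 = -80)
r = 0
R(b, g) = 2*b/9 (R(b, g) = -(-2)*(b + 0)/9 = -(-2)*b/9 = 2*b/9)
√(H - 759) - R(-26, -13) = √(-80 - 759) - 2*(-26)/9 = √(-839) - 1*(-52/9) = I*√839 + 52/9 = 52/9 + I*√839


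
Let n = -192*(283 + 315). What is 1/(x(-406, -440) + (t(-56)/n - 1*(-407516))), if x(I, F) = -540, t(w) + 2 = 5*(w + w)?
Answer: 57408/23363678489 ≈ 2.4571e-6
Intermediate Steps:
t(w) = -2 + 10*w (t(w) = -2 + 5*(w + w) = -2 + 5*(2*w) = -2 + 10*w)
n = -114816 (n = -192*598 = -114816)
1/(x(-406, -440) + (t(-56)/n - 1*(-407516))) = 1/(-540 + ((-2 + 10*(-56))/(-114816) - 1*(-407516))) = 1/(-540 + ((-2 - 560)*(-1/114816) + 407516)) = 1/(-540 + (-562*(-1/114816) + 407516)) = 1/(-540 + (281/57408 + 407516)) = 1/(-540 + 23394678809/57408) = 1/(23363678489/57408) = 57408/23363678489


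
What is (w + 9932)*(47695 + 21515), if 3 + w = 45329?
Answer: 3824406180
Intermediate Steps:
w = 45326 (w = -3 + 45329 = 45326)
(w + 9932)*(47695 + 21515) = (45326 + 9932)*(47695 + 21515) = 55258*69210 = 3824406180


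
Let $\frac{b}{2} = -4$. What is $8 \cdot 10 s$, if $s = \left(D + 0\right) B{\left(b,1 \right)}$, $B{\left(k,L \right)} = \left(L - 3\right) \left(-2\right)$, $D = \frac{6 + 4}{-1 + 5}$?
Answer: $800$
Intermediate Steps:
$b = -8$ ($b = 2 \left(-4\right) = -8$)
$D = \frac{5}{2}$ ($D = \frac{10}{4} = 10 \cdot \frac{1}{4} = \frac{5}{2} \approx 2.5$)
$B{\left(k,L \right)} = 6 - 2 L$ ($B{\left(k,L \right)} = \left(-3 + L\right) \left(-2\right) = 6 - 2 L$)
$s = 10$ ($s = \left(\frac{5}{2} + 0\right) \left(6 - 2\right) = \frac{5 \left(6 - 2\right)}{2} = \frac{5}{2} \cdot 4 = 10$)
$8 \cdot 10 s = 8 \cdot 10 \cdot 10 = 80 \cdot 10 = 800$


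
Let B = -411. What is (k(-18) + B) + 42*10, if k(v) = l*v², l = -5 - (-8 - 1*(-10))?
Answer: -2259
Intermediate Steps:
l = -7 (l = -5 - (-8 + 10) = -5 - 1*2 = -5 - 2 = -7)
k(v) = -7*v²
(k(-18) + B) + 42*10 = (-7*(-18)² - 411) + 42*10 = (-7*324 - 411) + 420 = (-2268 - 411) + 420 = -2679 + 420 = -2259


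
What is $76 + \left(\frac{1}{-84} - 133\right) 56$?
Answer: $- \frac{22118}{3} \approx -7372.7$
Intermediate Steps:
$76 + \left(\frac{1}{-84} - 133\right) 56 = 76 + \left(- \frac{1}{84} - 133\right) 56 = 76 - \frac{22346}{3} = - \frac{22118}{3}$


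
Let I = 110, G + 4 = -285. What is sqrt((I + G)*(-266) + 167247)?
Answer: sqrt(214861) ≈ 463.53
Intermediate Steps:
G = -289 (G = -4 - 285 = -289)
sqrt((I + G)*(-266) + 167247) = sqrt((110 - 289)*(-266) + 167247) = sqrt(-179*(-266) + 167247) = sqrt(47614 + 167247) = sqrt(214861)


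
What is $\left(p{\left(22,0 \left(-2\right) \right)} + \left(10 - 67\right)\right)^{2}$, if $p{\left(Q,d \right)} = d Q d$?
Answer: $3249$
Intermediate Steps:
$p{\left(Q,d \right)} = Q d^{2}$ ($p{\left(Q,d \right)} = Q d d = Q d^{2}$)
$\left(p{\left(22,0 \left(-2\right) \right)} + \left(10 - 67\right)\right)^{2} = \left(22 \left(0 \left(-2\right)\right)^{2} + \left(10 - 67\right)\right)^{2} = \left(22 \cdot 0^{2} + \left(10 - 67\right)\right)^{2} = \left(22 \cdot 0 - 57\right)^{2} = \left(0 - 57\right)^{2} = \left(-57\right)^{2} = 3249$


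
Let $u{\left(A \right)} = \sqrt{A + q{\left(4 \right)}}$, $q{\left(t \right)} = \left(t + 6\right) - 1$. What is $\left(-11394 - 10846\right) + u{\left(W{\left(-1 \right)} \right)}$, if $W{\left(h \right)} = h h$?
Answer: $-22240 + \sqrt{10} \approx -22237.0$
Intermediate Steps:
$q{\left(t \right)} = 5 + t$ ($q{\left(t \right)} = \left(6 + t\right) - 1 = 5 + t$)
$W{\left(h \right)} = h^{2}$
$u{\left(A \right)} = \sqrt{9 + A}$ ($u{\left(A \right)} = \sqrt{A + \left(5 + 4\right)} = \sqrt{A + 9} = \sqrt{9 + A}$)
$\left(-11394 - 10846\right) + u{\left(W{\left(-1 \right)} \right)} = \left(-11394 - 10846\right) + \sqrt{9 + \left(-1\right)^{2}} = \left(-11394 + \left(-12247 + 1401\right)\right) + \sqrt{9 + 1} = \left(-11394 - 10846\right) + \sqrt{10} = -22240 + \sqrt{10}$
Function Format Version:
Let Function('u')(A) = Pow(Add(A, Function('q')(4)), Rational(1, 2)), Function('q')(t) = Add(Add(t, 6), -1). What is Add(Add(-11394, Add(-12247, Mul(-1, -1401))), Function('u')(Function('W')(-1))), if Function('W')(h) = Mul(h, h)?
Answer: Add(-22240, Pow(10, Rational(1, 2))) ≈ -22237.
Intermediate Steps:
Function('q')(t) = Add(5, t) (Function('q')(t) = Add(Add(6, t), -1) = Add(5, t))
Function('W')(h) = Pow(h, 2)
Function('u')(A) = Pow(Add(9, A), Rational(1, 2)) (Function('u')(A) = Pow(Add(A, Add(5, 4)), Rational(1, 2)) = Pow(Add(A, 9), Rational(1, 2)) = Pow(Add(9, A), Rational(1, 2)))
Add(Add(-11394, Add(-12247, Mul(-1, -1401))), Function('u')(Function('W')(-1))) = Add(Add(-11394, Add(-12247, Mul(-1, -1401))), Pow(Add(9, Pow(-1, 2)), Rational(1, 2))) = Add(Add(-11394, Add(-12247, 1401)), Pow(Add(9, 1), Rational(1, 2))) = Add(Add(-11394, -10846), Pow(10, Rational(1, 2))) = Add(-22240, Pow(10, Rational(1, 2)))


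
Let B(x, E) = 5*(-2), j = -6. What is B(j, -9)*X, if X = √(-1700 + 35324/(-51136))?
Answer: -5*I*√17371563169/1598 ≈ -412.39*I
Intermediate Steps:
B(x, E) = -10
X = I*√17371563169/3196 (X = √(-1700 + 35324*(-1/51136)) = √(-1700 - 8831/12784) = √(-21741631/12784) = I*√17371563169/3196 ≈ 41.239*I)
B(j, -9)*X = -5*I*√17371563169/1598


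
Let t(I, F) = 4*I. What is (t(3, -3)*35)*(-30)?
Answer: -12600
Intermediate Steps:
(t(3, -3)*35)*(-30) = ((4*3)*35)*(-30) = (12*35)*(-30) = 420*(-30) = -12600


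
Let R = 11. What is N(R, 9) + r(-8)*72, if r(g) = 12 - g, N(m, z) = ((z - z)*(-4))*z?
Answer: 1440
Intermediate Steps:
N(m, z) = 0 (N(m, z) = (0*(-4))*z = 0*z = 0)
N(R, 9) + r(-8)*72 = 0 + (12 - 1*(-8))*72 = 0 + (12 + 8)*72 = 0 + 20*72 = 0 + 1440 = 1440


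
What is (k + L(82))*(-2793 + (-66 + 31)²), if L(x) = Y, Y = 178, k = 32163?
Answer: -50710688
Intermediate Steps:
L(x) = 178
(k + L(82))*(-2793 + (-66 + 31)²) = (32163 + 178)*(-2793 + (-66 + 31)²) = 32341*(-2793 + (-35)²) = 32341*(-2793 + 1225) = 32341*(-1568) = -50710688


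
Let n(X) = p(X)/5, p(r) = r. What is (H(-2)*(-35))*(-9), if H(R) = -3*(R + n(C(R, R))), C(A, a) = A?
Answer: 2268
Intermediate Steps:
n(X) = X/5
H(R) = -18*R/5 (H(R) = -3*(R + R/5) = -18*R/5)
(H(-2)*(-35))*(-9) = (-18/5*(-2)*(-35))*(-9) = ((36/5)*(-35))*(-9) = -252*(-9) = 2268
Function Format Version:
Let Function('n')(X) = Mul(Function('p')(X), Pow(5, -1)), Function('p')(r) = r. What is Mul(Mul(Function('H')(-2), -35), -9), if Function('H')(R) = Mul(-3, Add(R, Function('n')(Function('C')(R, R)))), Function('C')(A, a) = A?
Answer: 2268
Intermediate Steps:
Function('n')(X) = Mul(Rational(1, 5), X) (Function('n')(X) = Mul(X, Pow(5, -1)) = Mul(X, Rational(1, 5)) = Mul(Rational(1, 5), X))
Function('H')(R) = Mul(Rational(-18, 5), R) (Function('H')(R) = Mul(-3, Add(R, Mul(Rational(1, 5), R))) = Mul(-3, Mul(Rational(6, 5), R)) = Mul(Rational(-18, 5), R))
Mul(Mul(Function('H')(-2), -35), -9) = Mul(Mul(Mul(Rational(-18, 5), -2), -35), -9) = Mul(Mul(Rational(36, 5), -35), -9) = Mul(-252, -9) = 2268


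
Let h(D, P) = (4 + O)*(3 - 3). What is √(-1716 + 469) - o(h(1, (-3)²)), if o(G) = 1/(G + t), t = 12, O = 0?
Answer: -1/12 + I*√1247 ≈ -0.083333 + 35.313*I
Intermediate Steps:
h(D, P) = 0 (h(D, P) = (4 + 0)*(3 - 3) = 4*0 = 0)
o(G) = 1/(12 + G) (o(G) = 1/(G + 12) = 1/(12 + G))
√(-1716 + 469) - o(h(1, (-3)²)) = √(-1716 + 469) - 1/(12 + 0) = √(-1247) - 1/12 = I*√1247 - 1*1/12 = I*√1247 - 1/12 = -1/12 + I*√1247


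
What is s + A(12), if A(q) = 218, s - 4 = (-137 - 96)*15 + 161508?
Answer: 158235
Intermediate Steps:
s = 158017 (s = 4 + ((-137 - 96)*15 + 161508) = 4 + (-233*15 + 161508) = 4 + (-3495 + 161508) = 4 + 158013 = 158017)
s + A(12) = 158017 + 218 = 158235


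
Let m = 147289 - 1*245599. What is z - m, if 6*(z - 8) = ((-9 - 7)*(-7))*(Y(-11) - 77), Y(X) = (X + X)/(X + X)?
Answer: 290698/3 ≈ 96899.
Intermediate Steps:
Y(X) = 1 (Y(X) = (2*X)/((2*X)) = (2*X)*(1/(2*X)) = 1)
z = -4232/3 (z = 8 + (((-9 - 7)*(-7))*(1 - 77))/6 = 8 + (-16*(-7)*(-76))/6 = 8 + (112*(-76))/6 = 8 + (1/6)*(-8512) = 8 - 4256/3 = -4232/3 ≈ -1410.7)
m = -98310 (m = 147289 - 245599 = -98310)
z - m = -4232/3 - 1*(-98310) = -4232/3 + 98310 = 290698/3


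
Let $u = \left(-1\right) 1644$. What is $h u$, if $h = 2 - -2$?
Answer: $-6576$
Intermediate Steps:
$u = -1644$
$h = 4$ ($h = 2 + 2 = 4$)
$h u = 4 \left(-1644\right) = -6576$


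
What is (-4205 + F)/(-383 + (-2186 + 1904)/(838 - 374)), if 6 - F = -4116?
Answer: 19256/88997 ≈ 0.21637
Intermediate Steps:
F = 4122 (F = 6 - 1*(-4116) = 6 + 4116 = 4122)
(-4205 + F)/(-383 + (-2186 + 1904)/(838 - 374)) = (-4205 + 4122)/(-383 + (-2186 + 1904)/(838 - 374)) = -83/(-383 - 282/464) = -83/(-383 - 282*1/464) = -83/(-383 - 141/232) = -83/(-88997/232) = -83*(-232/88997) = 19256/88997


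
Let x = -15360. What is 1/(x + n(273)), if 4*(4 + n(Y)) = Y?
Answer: -4/61183 ≈ -6.5378e-5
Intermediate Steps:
n(Y) = -4 + Y/4
1/(x + n(273)) = 1/(-15360 + (-4 + (¼)*273)) = 1/(-15360 + (-4 + 273/4)) = 1/(-15360 + 257/4) = 1/(-61183/4) = -4/61183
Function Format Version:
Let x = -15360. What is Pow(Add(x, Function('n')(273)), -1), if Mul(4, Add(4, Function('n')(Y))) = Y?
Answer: Rational(-4, 61183) ≈ -6.5378e-5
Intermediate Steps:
Function('n')(Y) = Add(-4, Mul(Rational(1, 4), Y))
Pow(Add(x, Function('n')(273)), -1) = Pow(Add(-15360, Add(-4, Mul(Rational(1, 4), 273))), -1) = Pow(Add(-15360, Add(-4, Rational(273, 4))), -1) = Pow(Add(-15360, Rational(257, 4)), -1) = Pow(Rational(-61183, 4), -1) = Rational(-4, 61183)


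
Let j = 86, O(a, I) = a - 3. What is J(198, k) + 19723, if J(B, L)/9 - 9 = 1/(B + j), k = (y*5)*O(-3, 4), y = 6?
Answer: 5624345/284 ≈ 19804.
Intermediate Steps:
O(a, I) = -3 + a
k = -180 (k = (6*5)*(-3 - 3) = 30*(-6) = -180)
J(B, L) = 81 + 9/(86 + B) (J(B, L) = 81 + 9/(B + 86) = 81 + 9/(86 + B))
J(198, k) + 19723 = 9*(775 + 9*198)/(86 + 198) + 19723 = 9*(775 + 1782)/284 + 19723 = 9*(1/284)*2557 + 19723 = 23013/284 + 19723 = 5624345/284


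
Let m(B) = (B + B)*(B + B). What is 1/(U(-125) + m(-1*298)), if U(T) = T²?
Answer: 1/370841 ≈ 2.6966e-6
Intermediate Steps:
m(B) = 4*B² (m(B) = (2*B)*(2*B) = 4*B²)
1/(U(-125) + m(-1*298)) = 1/((-125)² + 4*(-1*298)²) = 1/(15625 + 4*(-298)²) = 1/(15625 + 4*88804) = 1/(15625 + 355216) = 1/370841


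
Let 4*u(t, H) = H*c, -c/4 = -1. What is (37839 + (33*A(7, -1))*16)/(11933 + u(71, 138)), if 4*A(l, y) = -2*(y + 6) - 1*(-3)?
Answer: 36915/12071 ≈ 3.0582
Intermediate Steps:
c = 4 (c = -4*(-1) = 4)
A(l, y) = -9/4 - y/2 (A(l, y) = (-2*(y + 6) - 1*(-3))/4 = (-2*(6 + y) + 3)/4 = ((-12 - 2*y) + 3)/4 = (-9 - 2*y)/4 = -9/4 - y/2)
u(t, H) = H (u(t, H) = (H*4)/4 = (4*H)/4 = H)
(37839 + (33*A(7, -1))*16)/(11933 + u(71, 138)) = (37839 + (33*(-9/4 - 1/2*(-1)))*16)/(11933 + 138) = (37839 + (33*(-9/4 + 1/2))*16)/12071 = (37839 + (33*(-7/4))*16)*(1/12071) = (37839 - 231/4*16)*(1/12071) = (37839 - 924)*(1/12071) = 36915*(1/12071) = 36915/12071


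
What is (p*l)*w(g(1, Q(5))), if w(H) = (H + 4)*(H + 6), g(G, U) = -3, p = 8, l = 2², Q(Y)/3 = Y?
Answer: 96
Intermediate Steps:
Q(Y) = 3*Y
l = 4
w(H) = (4 + H)*(6 + H)
(p*l)*w(g(1, Q(5))) = (8*4)*(24 + (-3)² + 10*(-3)) = 32*(24 + 9 - 30) = 32*3 = 96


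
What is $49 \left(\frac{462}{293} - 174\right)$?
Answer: $- \frac{2475480}{293} \approx -8448.7$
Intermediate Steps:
$49 \left(\frac{462}{293} - 174\right) = 49 \left(- \frac{50520}{293}\right) = - \frac{2475480}{293}$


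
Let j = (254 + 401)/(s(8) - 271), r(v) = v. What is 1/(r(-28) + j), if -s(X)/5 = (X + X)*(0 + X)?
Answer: -911/26163 ≈ -0.034820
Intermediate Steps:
s(X) = -10*X² (s(X) = -5*(X + X)*(0 + X) = -5*2*X*X = -10*X²)
j = -655/911 (j = (254 + 401)/(-10*8² - 271) = 655/(-10*64 - 271) = 655/(-640 - 271) = 655/(-911) = 655*(-1/911) = -655/911 ≈ -0.71899)
1/(r(-28) + j) = 1/(-28 - 655/911) = 1/(-26163/911) = -911/26163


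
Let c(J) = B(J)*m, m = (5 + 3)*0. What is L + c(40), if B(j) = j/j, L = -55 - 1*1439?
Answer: -1494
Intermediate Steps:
L = -1494 (L = -55 - 1439 = -1494)
m = 0 (m = 8*0 = 0)
B(j) = 1
c(J) = 0 (c(J) = 1*0 = 0)
L + c(40) = -1494 + 0 = -1494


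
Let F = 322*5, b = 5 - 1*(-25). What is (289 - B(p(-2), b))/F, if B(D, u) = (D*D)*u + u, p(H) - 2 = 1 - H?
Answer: -491/1610 ≈ -0.30497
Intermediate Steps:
b = 30 (b = 5 + 25 = 30)
p(H) = 3 - H (p(H) = 2 + (1 - H) = 3 - H)
B(D, u) = u + u*D**2 (B(D, u) = D**2*u + u = u*D**2 + u = u + u*D**2)
F = 1610
(289 - B(p(-2), b))/F = (289 - 30*(1 + (3 - 1*(-2))**2))/1610 = (289 - 30*(1 + (3 + 2)**2))*(1/1610) = (289 - 30*(1 + 5**2))*(1/1610) = (289 - 30*(1 + 25))*(1/1610) = (289 - 30*26)*(1/1610) = (289 - 1*780)*(1/1610) = (289 - 780)*(1/1610) = -491*1/1610 = -491/1610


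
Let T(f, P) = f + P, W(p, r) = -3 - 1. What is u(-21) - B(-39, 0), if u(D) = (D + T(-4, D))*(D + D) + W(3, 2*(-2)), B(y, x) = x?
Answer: 1928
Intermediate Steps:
W(p, r) = -4
T(f, P) = P + f
u(D) = -4 + 2*D*(-4 + 2*D) (u(D) = (D + (D - 4))*(D + D) - 4 = (D + (-4 + D))*(2*D) - 4 = (-4 + 2*D)*(2*D) - 4 = 2*D*(-4 + 2*D) - 4 = -4 + 2*D*(-4 + 2*D))
u(-21) - B(-39, 0) = (-4 - 8*(-21) + 4*(-21)²) - 1*0 = (-4 + 168 + 4*441) + 0 = (-4 + 168 + 1764) + 0 = 1928 + 0 = 1928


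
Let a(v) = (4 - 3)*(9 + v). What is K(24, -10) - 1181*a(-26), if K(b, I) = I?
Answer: 20067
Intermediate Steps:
a(v) = 9 + v (a(v) = 1*(9 + v) = 9 + v)
K(24, -10) - 1181*a(-26) = -10 - 1181*(9 - 26) = -10 - 1181*(-17) = -10 + 20077 = 20067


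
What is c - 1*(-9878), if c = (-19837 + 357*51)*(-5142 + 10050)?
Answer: -7990162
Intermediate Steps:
c = -8000040 (c = (-19837 + 18207)*4908 = -1630*4908 = -8000040)
c - 1*(-9878) = -8000040 - 1*(-9878) = -8000040 + 9878 = -7990162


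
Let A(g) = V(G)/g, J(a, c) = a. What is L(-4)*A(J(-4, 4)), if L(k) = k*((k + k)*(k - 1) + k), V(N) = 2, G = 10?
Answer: 72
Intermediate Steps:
L(k) = k*(k + 2*k*(-1 + k)) (L(k) = k*((2*k)*(-1 + k) + k) = k*(2*k*(-1 + k) + k) = k*(k + 2*k*(-1 + k)))
A(g) = 2/g
L(-4)*A(J(-4, 4)) = ((-4)²*(-1 + 2*(-4)))*(2/(-4)) = (16*(-1 - 8))*(2*(-¼)) = (16*(-9))*(-½) = -144*(-½) = 72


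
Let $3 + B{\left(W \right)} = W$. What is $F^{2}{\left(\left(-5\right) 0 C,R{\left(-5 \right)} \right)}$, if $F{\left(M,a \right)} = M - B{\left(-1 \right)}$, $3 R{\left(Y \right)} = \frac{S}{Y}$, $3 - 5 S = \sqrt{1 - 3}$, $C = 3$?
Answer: $16$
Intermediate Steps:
$S = \frac{3}{5} - \frac{i \sqrt{2}}{5}$ ($S = \frac{3}{5} - \frac{\sqrt{1 - 3}}{5} = \frac{3}{5} - \frac{\sqrt{-2}}{5} = \frac{3}{5} - \frac{i \sqrt{2}}{5} \approx 0.6 - 0.28284 i$)
$B{\left(W \right)} = -3 + W$
$R{\left(Y \right)} = \frac{\frac{3}{5} - \frac{i \sqrt{2}}{5}}{3 Y}$ ($R{\left(Y \right)} = \frac{\left(\frac{3}{5} - \frac{i \sqrt{2}}{5}\right) \frac{1}{Y}}{3} = \frac{\frac{1}{Y} \left(\frac{3}{5} - \frac{i \sqrt{2}}{5}\right)}{3} = \frac{\frac{3}{5} - \frac{i \sqrt{2}}{5}}{3 Y}$)
$F{\left(M,a \right)} = 4 + M$ ($F{\left(M,a \right)} = M - \left(-3 - 1\right) = M - -4 = M + 4 = 4 + M$)
$F^{2}{\left(\left(-5\right) 0 C,R{\left(-5 \right)} \right)} = \left(4 + \left(-5\right) 0 \cdot 3\right)^{2} = \left(4 + 0 \cdot 3\right)^{2} = \left(4 + 0\right)^{2} = 4^{2} = 16$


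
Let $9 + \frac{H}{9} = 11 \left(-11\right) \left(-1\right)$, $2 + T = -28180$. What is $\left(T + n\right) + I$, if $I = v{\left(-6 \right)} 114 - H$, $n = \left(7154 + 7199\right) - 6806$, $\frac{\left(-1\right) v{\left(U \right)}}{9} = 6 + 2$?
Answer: $-29851$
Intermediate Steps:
$T = -28182$ ($T = -2 - 28180 = -28182$)
$H = 1008$ ($H = -81 + 9 \cdot 11 \left(-11\right) \left(-1\right) = -81 + 9 \left(\left(-121\right) \left(-1\right)\right) = -81 + 9 \cdot 121 = -81 + 1089 = 1008$)
$v{\left(U \right)} = -72$ ($v{\left(U \right)} = - 9 \left(6 + 2\right) = \left(-9\right) 8 = -72$)
$n = 7547$ ($n = 14353 - 6806 = 7547$)
$I = -9216$ ($I = \left(-72\right) 114 - 1008 = -8208 - 1008 = -9216$)
$\left(T + n\right) + I = \left(-28182 + 7547\right) - 9216 = -20635 - 9216 = -29851$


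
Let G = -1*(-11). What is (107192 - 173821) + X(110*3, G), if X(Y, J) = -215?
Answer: -66844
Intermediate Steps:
G = 11
(107192 - 173821) + X(110*3, G) = (107192 - 173821) - 215 = -66629 - 215 = -66844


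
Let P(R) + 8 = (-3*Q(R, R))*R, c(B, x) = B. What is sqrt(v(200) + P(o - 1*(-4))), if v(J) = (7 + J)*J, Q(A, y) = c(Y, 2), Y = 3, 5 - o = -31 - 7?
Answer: sqrt(40969) ≈ 202.41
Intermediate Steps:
o = 43 (o = 5 - (-31 - 7) = 5 - 1*(-38) = 5 + 38 = 43)
Q(A, y) = 3
v(J) = J*(7 + J)
P(R) = -8 - 9*R (P(R) = -8 + (-3*3)*R = -8 - 9*R)
sqrt(v(200) + P(o - 1*(-4))) = sqrt(200*(7 + 200) + (-8 - 9*(43 - 1*(-4)))) = sqrt(200*207 + (-8 - 9*(43 + 4))) = sqrt(41400 + (-8 - 9*47)) = sqrt(41400 + (-8 - 423)) = sqrt(41400 - 431) = sqrt(40969)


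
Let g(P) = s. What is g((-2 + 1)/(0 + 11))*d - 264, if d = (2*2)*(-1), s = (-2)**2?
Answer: -280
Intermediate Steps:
s = 4
g(P) = 4
d = -4 (d = 4*(-1) = -4)
g((-2 + 1)/(0 + 11))*d - 264 = 4*(-4) - 264 = -16 - 264 = -280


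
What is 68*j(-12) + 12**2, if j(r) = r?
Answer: -672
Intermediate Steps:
68*j(-12) + 12**2 = 68*(-12) + 12**2 = -816 + 144 = -672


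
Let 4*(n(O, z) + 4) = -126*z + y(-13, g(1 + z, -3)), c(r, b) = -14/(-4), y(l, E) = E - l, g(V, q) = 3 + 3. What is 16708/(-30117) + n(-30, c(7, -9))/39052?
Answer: -1311557255/2352258168 ≈ -0.55757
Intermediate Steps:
g(V, q) = 6
c(r, b) = 7/2 (c(r, b) = -14*(-¼) = 7/2)
n(O, z) = ¾ - 63*z/2 (n(O, z) = -4 + (-126*z + (6 - 1*(-13)))/4 = -4 + (-126*z + (6 + 13))/4 = -4 + (-126*z + 19)/4 = -4 + (19 - 126*z)/4 = -4 + (19/4 - 63*z/2) = ¾ - 63*z/2)
16708/(-30117) + n(-30, c(7, -9))/39052 = 16708/(-30117) + (¾ - 63/2*7/2)/39052 = 16708*(-1/30117) + (¾ - 441/4)*(1/39052) = -16708/30117 - 219/2*1/39052 = -16708/30117 - 219/78104 = -1311557255/2352258168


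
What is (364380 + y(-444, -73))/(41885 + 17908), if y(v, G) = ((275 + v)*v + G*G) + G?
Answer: 148224/19931 ≈ 7.4369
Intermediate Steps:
y(v, G) = G + G² + v*(275 + v) (y(v, G) = (v*(275 + v) + G²) + G = (G² + v*(275 + v)) + G = G + G² + v*(275 + v))
(364380 + y(-444, -73))/(41885 + 17908) = (364380 + (-73 + (-73)² + (-444)² + 275*(-444)))/(41885 + 17908) = (364380 + (-73 + 5329 + 197136 - 122100))/59793 = (364380 + 80292)*(1/59793) = 444672*(1/59793) = 148224/19931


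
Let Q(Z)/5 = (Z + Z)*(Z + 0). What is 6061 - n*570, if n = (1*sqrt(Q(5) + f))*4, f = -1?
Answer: 6061 - 2280*sqrt(249) ≈ -29917.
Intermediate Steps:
Q(Z) = 10*Z**2 (Q(Z) = 5*((Z + Z)*(Z + 0)) = 5*((2*Z)*Z) = 5*(2*Z**2) = 10*Z**2)
n = 4*sqrt(249) (n = (1*sqrt(10*5**2 - 1))*4 = (1*sqrt(10*25 - 1))*4 = (1*sqrt(250 - 1))*4 = (1*sqrt(249))*4 = sqrt(249)*4 = 4*sqrt(249) ≈ 63.119)
6061 - n*570 = 6061 - 4*sqrt(249)*570 = 6061 - 2280*sqrt(249)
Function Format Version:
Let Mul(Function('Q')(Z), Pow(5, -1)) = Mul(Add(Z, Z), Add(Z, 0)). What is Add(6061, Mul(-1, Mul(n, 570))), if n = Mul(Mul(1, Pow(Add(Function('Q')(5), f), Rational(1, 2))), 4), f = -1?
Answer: Add(6061, Mul(-2280, Pow(249, Rational(1, 2)))) ≈ -29917.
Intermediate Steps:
Function('Q')(Z) = Mul(10, Pow(Z, 2)) (Function('Q')(Z) = Mul(5, Mul(Add(Z, Z), Add(Z, 0))) = Mul(5, Mul(Mul(2, Z), Z)) = Mul(5, Mul(2, Pow(Z, 2))) = Mul(10, Pow(Z, 2)))
n = Mul(4, Pow(249, Rational(1, 2))) (n = Mul(Mul(1, Pow(Add(Mul(10, Pow(5, 2)), -1), Rational(1, 2))), 4) = Mul(Mul(1, Pow(Add(Mul(10, 25), -1), Rational(1, 2))), 4) = Mul(Mul(1, Pow(Add(250, -1), Rational(1, 2))), 4) = Mul(Mul(1, Pow(249, Rational(1, 2))), 4) = Mul(Pow(249, Rational(1, 2)), 4) = Mul(4, Pow(249, Rational(1, 2))) ≈ 63.119)
Add(6061, Mul(-1, Mul(n, 570))) = Add(6061, Mul(-1, Mul(Mul(4, Pow(249, Rational(1, 2))), 570))) = Add(6061, Mul(-1, Mul(2280, Pow(249, Rational(1, 2))))) = Add(6061, Mul(-2280, Pow(249, Rational(1, 2))))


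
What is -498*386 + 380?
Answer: -191848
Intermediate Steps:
-498*386 + 380 = -192228 + 380 = -191848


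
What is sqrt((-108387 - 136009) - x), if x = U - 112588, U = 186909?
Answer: 3*I*sqrt(35413) ≈ 564.55*I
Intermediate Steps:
x = 74321 (x = 186909 - 112588 = 74321)
sqrt((-108387 - 136009) - x) = sqrt((-108387 - 136009) - 1*74321) = sqrt(-244396 - 74321) = sqrt(-318717) = 3*I*sqrt(35413)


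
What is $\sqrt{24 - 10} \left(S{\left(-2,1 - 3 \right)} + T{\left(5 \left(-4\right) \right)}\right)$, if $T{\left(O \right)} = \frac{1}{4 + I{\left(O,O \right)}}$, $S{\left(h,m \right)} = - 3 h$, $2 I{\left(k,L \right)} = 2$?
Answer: $\frac{31 \sqrt{14}}{5} \approx 23.198$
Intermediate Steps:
$I{\left(k,L \right)} = 1$ ($I{\left(k,L \right)} = \frac{1}{2} \cdot 2 = 1$)
$T{\left(O \right)} = \frac{1}{5}$ ($T{\left(O \right)} = \frac{1}{4 + 1} = \frac{1}{5}$)
$\sqrt{24 - 10} \left(S{\left(-2,1 - 3 \right)} + T{\left(5 \left(-4\right) \right)}\right) = \sqrt{24 - 10} \left(\left(-3\right) \left(-2\right) + \frac{1}{5}\right) = \sqrt{14} \left(6 + \frac{1}{5}\right) = \sqrt{14} \cdot \frac{31}{5} = \frac{31 \sqrt{14}}{5}$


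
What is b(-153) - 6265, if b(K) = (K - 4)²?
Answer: 18384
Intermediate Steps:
b(K) = (-4 + K)²
b(-153) - 6265 = (-4 - 153)² - 6265 = (-157)² - 6265 = 24649 - 6265 = 18384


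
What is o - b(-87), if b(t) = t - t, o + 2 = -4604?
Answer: -4606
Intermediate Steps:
o = -4606 (o = -2 - 4604 = -4606)
b(t) = 0
o - b(-87) = -4606 - 1*0 = -4606 + 0 = -4606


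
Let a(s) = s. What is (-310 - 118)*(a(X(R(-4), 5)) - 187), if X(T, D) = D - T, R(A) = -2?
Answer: 77040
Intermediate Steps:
(-310 - 118)*(a(X(R(-4), 5)) - 187) = (-310 - 118)*((5 - 1*(-2)) - 187) = -428*((5 + 2) - 187) = -428*(7 - 187) = -428*(-180) = 77040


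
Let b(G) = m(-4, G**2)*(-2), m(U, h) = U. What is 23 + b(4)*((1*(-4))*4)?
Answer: -105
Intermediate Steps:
b(G) = 8 (b(G) = -4*(-2) = 8)
23 + b(4)*((1*(-4))*4) = 23 + 8*((1*(-4))*4) = 23 + 8*(-4*4) = 23 + 8*(-16) = 23 - 128 = -105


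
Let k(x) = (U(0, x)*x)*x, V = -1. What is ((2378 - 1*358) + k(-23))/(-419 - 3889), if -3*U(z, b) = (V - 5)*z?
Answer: -505/1077 ≈ -0.46889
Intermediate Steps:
U(z, b) = 2*z (U(z, b) = -(-1 - 5)*z/3 = -(-2)*z = 2*z)
k(x) = 0 (k(x) = ((2*0)*x)*x = (0*x)*x = 0*x = 0)
((2378 - 1*358) + k(-23))/(-419 - 3889) = ((2378 - 1*358) + 0)/(-419 - 3889) = ((2378 - 358) + 0)/(-4308) = (2020 + 0)*(-1/4308) = 2020*(-1/4308) = -505/1077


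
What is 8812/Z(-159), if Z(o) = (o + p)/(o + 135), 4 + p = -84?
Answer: 211488/247 ≈ 856.23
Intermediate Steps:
p = -88 (p = -4 - 84 = -88)
Z(o) = (-88 + o)/(135 + o) (Z(o) = (o - 88)/(o + 135) = (-88 + o)/(135 + o))
8812/Z(-159) = 8812/(((-88 - 159)/(135 - 159))) = 8812/((-247/(-24))) = 8812/((-1/24*(-247))) = 8812/(247/24) = 8812*(24/247) = 211488/247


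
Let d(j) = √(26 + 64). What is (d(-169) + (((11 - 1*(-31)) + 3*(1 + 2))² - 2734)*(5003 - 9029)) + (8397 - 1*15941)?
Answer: 527914 + 3*√10 ≈ 5.2792e+5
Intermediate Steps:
d(j) = 3*√10 (d(j) = √90 = 3*√10)
(d(-169) + (((11 - 1*(-31)) + 3*(1 + 2))² - 2734)*(5003 - 9029)) + (8397 - 1*15941) = (3*√10 + (((11 - 1*(-31)) + 3*(1 + 2))² - 2734)*(5003 - 9029)) + (8397 - 1*15941) = (3*√10 + (((11 + 31) + 3*3)² - 2734)*(-4026)) + (8397 - 15941) = (3*√10 + ((42 + 9)² - 2734)*(-4026)) - 7544 = (3*√10 + (51² - 2734)*(-4026)) - 7544 = (3*√10 + (2601 - 2734)*(-4026)) - 7544 = (3*√10 - 133*(-4026)) - 7544 = (3*√10 + 535458) - 7544 = (535458 + 3*√10) - 7544 = 527914 + 3*√10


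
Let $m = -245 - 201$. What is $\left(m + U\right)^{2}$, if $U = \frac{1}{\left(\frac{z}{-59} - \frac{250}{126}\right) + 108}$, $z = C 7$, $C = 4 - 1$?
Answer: $\frac{30680125634519761}{154243136644} \approx 1.9891 \cdot 10^{5}$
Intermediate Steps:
$C = 3$
$m = -446$
$z = 21$ ($z = 3 \cdot 7 = 21$)
$U = \frac{3717}{392738}$ ($U = \frac{1}{\left(\frac{21}{-59} - \frac{250}{126}\right) + 108} = \frac{1}{\left(21 \left(- \frac{1}{59}\right) - \frac{125}{63}\right) + 108} = \frac{1}{\left(- \frac{21}{59} - \frac{125}{63}\right) + 108} = \frac{1}{- \frac{8698}{3717} + 108} = \frac{1}{\frac{392738}{3717}} = \frac{3717}{392738} \approx 0.0094643$)
$\left(m + U\right)^{2} = \left(-446 + \frac{3717}{392738}\right)^{2} = \left(- \frac{175157431}{392738}\right)^{2} = \frac{30680125634519761}{154243136644}$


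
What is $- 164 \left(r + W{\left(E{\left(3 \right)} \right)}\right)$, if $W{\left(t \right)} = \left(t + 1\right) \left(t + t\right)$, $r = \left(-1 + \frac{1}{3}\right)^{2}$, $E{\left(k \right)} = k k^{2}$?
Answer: $- \frac{2232368}{9} \approx -2.4804 \cdot 10^{5}$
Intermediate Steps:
$E{\left(k \right)} = k^{3}$
$r = \frac{4}{9}$ ($r = \left(-1 + \frac{1}{3}\right)^{2} = \left(- \frac{2}{3}\right)^{2} = \frac{4}{9} \approx 0.44444$)
$W{\left(t \right)} = 2 t \left(1 + t\right)$ ($W{\left(t \right)} = \left(1 + t\right) 2 t = 2 t \left(1 + t\right)$)
$- 164 \left(r + W{\left(E{\left(3 \right)} \right)}\right) = - 164 \left(\frac{4}{9} + 2 \cdot 3^{3} \left(1 + 3^{3}\right)\right) = - 164 \left(\frac{4}{9} + 2 \cdot 27 \left(1 + 27\right)\right) = - 164 \left(\frac{4}{9} + 2 \cdot 27 \cdot 28\right) = - 164 \left(\frac{4}{9} + 1512\right) = \left(-164\right) \frac{13612}{9} = - \frac{2232368}{9}$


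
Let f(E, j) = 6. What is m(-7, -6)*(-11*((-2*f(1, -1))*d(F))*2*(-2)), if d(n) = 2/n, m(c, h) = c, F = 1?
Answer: 7392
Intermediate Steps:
m(-7, -6)*(-11*((-2*f(1, -1))*d(F))*2*(-2)) = -(-77)*(((-2*6)*(2/1))*2)*(-2) = -(-77)*(-24*2)*(-2) = -(-77)*(-12*2*2)*(-2) = -(-77)*-24*2*(-2) = -(-77)*(-48*(-2)) = -(-77)*96 = -7*(-1056) = 7392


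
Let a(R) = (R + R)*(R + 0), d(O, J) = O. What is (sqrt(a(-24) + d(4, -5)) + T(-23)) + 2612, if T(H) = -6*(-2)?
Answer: 2658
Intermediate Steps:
T(H) = 12
a(R) = 2*R**2 (a(R) = (2*R)*R = 2*R**2)
(sqrt(a(-24) + d(4, -5)) + T(-23)) + 2612 = (sqrt(2*(-24)**2 + 4) + 12) + 2612 = (sqrt(2*576 + 4) + 12) + 2612 = (sqrt(1152 + 4) + 12) + 2612 = (sqrt(1156) + 12) + 2612 = (34 + 12) + 2612 = 46 + 2612 = 2658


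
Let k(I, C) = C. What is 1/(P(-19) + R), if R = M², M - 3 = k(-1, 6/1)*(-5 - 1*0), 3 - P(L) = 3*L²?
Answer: -1/351 ≈ -0.0028490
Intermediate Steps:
P(L) = 3 - 3*L²
M = -27 (M = 3 + (6/1)*(-5 - 1*0) = 3 + (6*1)*(-5 + 0) = 3 + 6*(-5) = 3 - 30 = -27)
R = 729 (R = (-27)² = 729)
1/(P(-19) + R) = 1/((3 - 3*(-19)²) + 729) = 1/((3 - 3*361) + 729) = 1/((3 - 1083) + 729) = 1/(-1080 + 729) = 1/(-351) = -1/351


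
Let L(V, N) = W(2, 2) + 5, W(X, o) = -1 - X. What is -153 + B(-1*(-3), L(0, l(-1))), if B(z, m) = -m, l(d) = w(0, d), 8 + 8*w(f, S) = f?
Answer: -155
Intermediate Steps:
w(f, S) = -1 + f/8
l(d) = -1 (l(d) = -1 + (⅛)*0 = -1 + 0 = -1)
L(V, N) = 2 (L(V, N) = (-1 - 1*2) + 5 = (-1 - 2) + 5 = -3 + 5 = 2)
-153 + B(-1*(-3), L(0, l(-1))) = -153 - 1*2 = -153 - 2 = -155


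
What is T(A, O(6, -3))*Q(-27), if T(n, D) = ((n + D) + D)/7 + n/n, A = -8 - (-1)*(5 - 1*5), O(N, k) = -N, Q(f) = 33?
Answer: -429/7 ≈ -61.286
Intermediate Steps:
A = -8 (A = -8 - (-1)*(5 - 5) = -8 - (-1)*0 = -8 - 1*0 = -8 + 0 = -8)
T(n, D) = 1 + n/7 + 2*D/7 (T(n, D) = ((D + n) + D)*(⅐) + 1 = (n + 2*D)*(⅐) + 1 = (n/7 + 2*D/7) + 1 = 1 + n/7 + 2*D/7)
T(A, O(6, -3))*Q(-27) = (1 + (⅐)*(-8) + 2*(-1*6)/7)*33 = (1 - 8/7 + (2/7)*(-6))*33 = (1 - 8/7 - 12/7)*33 = -13/7*33 = -429/7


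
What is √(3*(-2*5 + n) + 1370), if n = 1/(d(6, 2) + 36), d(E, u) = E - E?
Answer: √48243/6 ≈ 36.607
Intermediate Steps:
d(E, u) = 0
n = 1/36 (n = 1/(0 + 36) = 1/36 ≈ 0.027778)
√(3*(-2*5 + n) + 1370) = √(3*(-2*5 + 1/36) + 1370) = √(3*(-10 + 1/36) + 1370) = √(3*(-359/36) + 1370) = √(-359/12 + 1370) = √(16081/12) = √48243/6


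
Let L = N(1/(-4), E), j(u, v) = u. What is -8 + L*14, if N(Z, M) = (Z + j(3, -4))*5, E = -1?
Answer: 369/2 ≈ 184.50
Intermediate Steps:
N(Z, M) = 15 + 5*Z (N(Z, M) = (Z + 3)*5 = (3 + Z)*5 = 15 + 5*Z)
L = 55/4 (L = 15 + 5/(-4) = 15 + 5*(-¼) = 15 - 5/4 = 55/4 ≈ 13.750)
-8 + L*14 = -8 + (55/4)*14 = -8 + 385/2 = 369/2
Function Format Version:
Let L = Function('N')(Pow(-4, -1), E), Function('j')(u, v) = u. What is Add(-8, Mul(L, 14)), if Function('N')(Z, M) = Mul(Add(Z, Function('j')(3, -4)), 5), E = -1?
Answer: Rational(369, 2) ≈ 184.50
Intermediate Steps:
Function('N')(Z, M) = Add(15, Mul(5, Z)) (Function('N')(Z, M) = Mul(Add(Z, 3), 5) = Mul(Add(3, Z), 5) = Add(15, Mul(5, Z)))
L = Rational(55, 4) (L = Add(15, Mul(5, Pow(-4, -1))) = Add(15, Mul(5, Rational(-1, 4))) = Add(15, Rational(-5, 4)) = Rational(55, 4) ≈ 13.750)
Add(-8, Mul(L, 14)) = Add(-8, Mul(Rational(55, 4), 14)) = Add(-8, Rational(385, 2)) = Rational(369, 2)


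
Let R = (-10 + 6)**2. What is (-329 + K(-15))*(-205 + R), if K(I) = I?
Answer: 65016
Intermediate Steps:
R = 16 (R = (-4)**2 = 16)
(-329 + K(-15))*(-205 + R) = (-329 - 15)*(-205 + 16) = -344*(-189) = 65016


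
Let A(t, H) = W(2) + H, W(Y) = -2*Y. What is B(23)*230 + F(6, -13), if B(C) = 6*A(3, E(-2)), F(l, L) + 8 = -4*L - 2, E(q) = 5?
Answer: 1422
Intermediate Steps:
A(t, H) = -4 + H (A(t, H) = -2*2 + H = -4 + H)
F(l, L) = -10 - 4*L (F(l, L) = -8 + (-4*L - 2) = -8 + (-2 - 4*L) = -10 - 4*L)
B(C) = 6 (B(C) = 6*(-4 + 5) = 6*1 = 6)
B(23)*230 + F(6, -13) = 6*230 + (-10 - 4*(-13)) = 1380 + (-10 + 52) = 1380 + 42 = 1422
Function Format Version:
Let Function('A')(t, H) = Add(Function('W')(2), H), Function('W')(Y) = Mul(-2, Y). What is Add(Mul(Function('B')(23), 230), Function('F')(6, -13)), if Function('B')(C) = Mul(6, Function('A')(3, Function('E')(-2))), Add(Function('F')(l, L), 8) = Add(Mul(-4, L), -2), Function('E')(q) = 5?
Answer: 1422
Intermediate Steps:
Function('A')(t, H) = Add(-4, H) (Function('A')(t, H) = Add(Mul(-2, 2), H) = Add(-4, H))
Function('F')(l, L) = Add(-10, Mul(-4, L)) (Function('F')(l, L) = Add(-8, Add(Mul(-4, L), -2)) = Add(-8, Add(-2, Mul(-4, L))) = Add(-10, Mul(-4, L)))
Function('B')(C) = 6 (Function('B')(C) = Mul(6, Add(-4, 5)) = Mul(6, 1) = 6)
Add(Mul(Function('B')(23), 230), Function('F')(6, -13)) = Add(Mul(6, 230), Add(-10, Mul(-4, -13))) = Add(1380, Add(-10, 52)) = Add(1380, 42) = 1422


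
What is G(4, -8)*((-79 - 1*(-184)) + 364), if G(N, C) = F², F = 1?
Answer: 469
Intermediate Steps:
G(N, C) = 1 (G(N, C) = 1² = 1)
G(4, -8)*((-79 - 1*(-184)) + 364) = 1*((-79 - 1*(-184)) + 364) = 1*((-79 + 184) + 364) = 1*(105 + 364) = 1*469 = 469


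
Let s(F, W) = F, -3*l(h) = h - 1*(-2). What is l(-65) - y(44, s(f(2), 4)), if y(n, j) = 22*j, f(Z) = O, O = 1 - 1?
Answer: 21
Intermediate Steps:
O = 0
f(Z) = 0
l(h) = -⅔ - h/3 (l(h) = -(h - 1*(-2))/3 = -(h + 2)/3 = -(2 + h)/3 = -⅔ - h/3)
l(-65) - y(44, s(f(2), 4)) = (-⅔ - ⅓*(-65)) - 22*0 = (-⅔ + 65/3) - 1*0 = 21 + 0 = 21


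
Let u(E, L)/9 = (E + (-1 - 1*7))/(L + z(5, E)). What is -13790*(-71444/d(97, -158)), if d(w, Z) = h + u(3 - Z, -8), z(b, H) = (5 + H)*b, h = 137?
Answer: 269948296240/37997 ≈ 7.1045e+6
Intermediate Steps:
z(b, H) = b*(5 + H)
u(E, L) = 9*(-8 + E)/(25 + L + 5*E) (u(E, L) = 9*((E + (-1 - 1*7))/(L + 5*(5 + E))) = 9*((E + (-1 - 7))/(L + (25 + 5*E))) = 9*((E - 8)/(25 + L + 5*E)) = 9*((-8 + E)/(25 + L + 5*E)) = 9*(-8 + E)/(25 + L + 5*E))
d(w, Z) = 137 + 9*(-5 - Z)/(32 - 5*Z) (d(w, Z) = 137 + 9*(-8 + (3 - Z))/(25 - 8 + 5*(3 - Z)) = 137 + 9*(-5 - Z)/(25 - 8 + (15 - 5*Z)) = 137 + 9*(-5 - Z)/(32 - 5*Z))
-13790*(-71444/d(97, -158)) = -13790*(-71444*(-32 + 5*(-158))/(-4339 + 694*(-158))) = -13790*(-71444*(-32 - 790)/(-4339 - 109652)) = -13790/((-113991/(-822))*(-1/71444)) = -13790/(-1/822*(-113991)*(-1/71444)) = -13790/((37997/274)*(-1/71444)) = -13790/(-37997/19575656) = -13790*(-19575656/37997) = 269948296240/37997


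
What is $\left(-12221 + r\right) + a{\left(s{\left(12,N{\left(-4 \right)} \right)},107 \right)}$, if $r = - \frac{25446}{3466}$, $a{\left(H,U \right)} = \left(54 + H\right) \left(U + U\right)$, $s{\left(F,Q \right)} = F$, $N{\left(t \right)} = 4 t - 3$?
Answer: $\frac{3285176}{1733} \approx 1895.7$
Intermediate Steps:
$N{\left(t \right)} = -3 + 4 t$
$a{\left(H,U \right)} = 2 U \left(54 + H\right)$ ($a{\left(H,U \right)} = \left(54 + H\right) 2 U = 2 U \left(54 + H\right)$)
$r = - \frac{12723}{1733}$ ($r = \left(-25446\right) \frac{1}{3466} = - \frac{12723}{1733} \approx -7.3416$)
$\left(-12221 + r\right) + a{\left(s{\left(12,N{\left(-4 \right)} \right)},107 \right)} = \left(-12221 - \frac{12723}{1733}\right) + 2 \cdot 107 \left(54 + 12\right) = - \frac{21191716}{1733} + 2 \cdot 107 \cdot 66 = - \frac{21191716}{1733} + 14124 = \frac{3285176}{1733}$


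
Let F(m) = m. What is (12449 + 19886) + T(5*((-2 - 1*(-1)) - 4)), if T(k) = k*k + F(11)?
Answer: 32971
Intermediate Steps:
T(k) = 11 + k² (T(k) = k*k + 11 = k² + 11 = 11 + k²)
(12449 + 19886) + T(5*((-2 - 1*(-1)) - 4)) = (12449 + 19886) + (11 + (5*((-2 - 1*(-1)) - 4))²) = 32335 + (11 + (5*((-2 + 1) - 4))²) = 32335 + (11 + (5*(-1 - 4))²) = 32335 + (11 + (5*(-5))²) = 32335 + (11 + (-25)²) = 32335 + (11 + 625) = 32335 + 636 = 32971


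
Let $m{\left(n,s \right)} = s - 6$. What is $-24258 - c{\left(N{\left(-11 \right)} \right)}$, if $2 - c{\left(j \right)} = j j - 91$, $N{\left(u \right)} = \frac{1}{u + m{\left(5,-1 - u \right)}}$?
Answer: $- \frac{1193198}{49} \approx -24351.0$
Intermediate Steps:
$m{\left(n,s \right)} = -6 + s$ ($m{\left(n,s \right)} = s - 6 = -6 + s$)
$N{\left(u \right)} = - \frac{1}{7}$ ($N{\left(u \right)} = \frac{1}{u - \left(7 + u\right)} = \frac{1}{-7} = - \frac{1}{7}$)
$c{\left(j \right)} = 93 - j^{2}$ ($c{\left(j \right)} = 2 - \left(j j - 91\right) = 2 - \left(j^{2} - 91\right) = 2 - \left(-91 + j^{2}\right) = 93 - j^{2}$)
$-24258 - c{\left(N{\left(-11 \right)} \right)} = -24258 - \left(93 - \left(- \frac{1}{7}\right)^{2}\right) = -24258 - \left(93 - \frac{1}{49}\right) = -24258 - \frac{4556}{49} = - \frac{1193198}{49}$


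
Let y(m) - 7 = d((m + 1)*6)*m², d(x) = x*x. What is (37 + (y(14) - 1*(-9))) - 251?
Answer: 1587402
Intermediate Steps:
d(x) = x²
y(m) = 7 + m²*(6 + 6*m)² (y(m) = 7 + ((m + 1)*6)²*m² = 7 + ((1 + m)*6)²*m² = 7 + (6 + 6*m)²*m² = 7 + m²*(6 + 6*m)²)
(37 + (y(14) - 1*(-9))) - 251 = (37 + ((7 + 36*14²*(1 + 14)²) - 1*(-9))) - 251 = (37 + ((7 + 36*196*15²) + 9)) - 251 = (37 + ((7 + 36*196*225) + 9)) - 251 = (37 + ((7 + 1587600) + 9)) - 251 = (37 + (1587607 + 9)) - 251 = (37 + 1587616) - 251 = 1587653 - 251 = 1587402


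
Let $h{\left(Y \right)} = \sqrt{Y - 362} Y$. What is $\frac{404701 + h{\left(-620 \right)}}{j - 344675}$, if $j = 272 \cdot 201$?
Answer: $- \frac{404701}{290003} + \frac{620 i \sqrt{982}}{290003} \approx -1.3955 + 0.066995 i$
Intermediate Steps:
$j = 54672$
$h{\left(Y \right)} = Y \sqrt{-362 + Y}$ ($h{\left(Y \right)} = \sqrt{-362 + Y} Y = Y \sqrt{-362 + Y}$)
$\frac{404701 + h{\left(-620 \right)}}{j - 344675} = \frac{404701 - 620 \sqrt{-362 - 620}}{54672 - 344675} = \frac{404701 - 620 \sqrt{-982}}{-290003} = \left(404701 - 620 i \sqrt{982}\right) \left(- \frac{1}{290003}\right) = - \frac{404701}{290003} + \frac{620 i \sqrt{982}}{290003}$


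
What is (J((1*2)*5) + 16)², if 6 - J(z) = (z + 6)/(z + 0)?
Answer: 10404/25 ≈ 416.16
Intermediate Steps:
J(z) = 6 - (6 + z)/z (J(z) = 6 - (z + 6)/(z + 0) = 6 - (6 + z)/z)
(J((1*2)*5) + 16)² = ((5 - 6/((1*2)*5)) + 16)² = ((5 - 6/(2*5)) + 16)² = ((5 - 6/10) + 16)² = ((5 - 6*⅒) + 16)² = ((5 - ⅗) + 16)² = (22/5 + 16)² = (102/5)² = 10404/25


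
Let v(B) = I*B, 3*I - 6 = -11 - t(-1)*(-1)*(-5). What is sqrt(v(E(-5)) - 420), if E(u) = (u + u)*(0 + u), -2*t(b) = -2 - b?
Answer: I*sqrt(545) ≈ 23.345*I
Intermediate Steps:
t(b) = 1 + b/2 (t(b) = -(-2 - b)/2 = 1 + b/2)
E(u) = 2*u**2 (E(u) = (2*u)*u = 2*u**2)
I = -5/2 (I = 2 + (-11 - (1 + (1/2)*(-1))*(-1)*(-5))/3 = 2 + (-11 - (1 - 1/2)*(-1)*(-5))/3 = 2 + (-11 - (1/2)*(-1)*(-5))/3 = 2 + (-11 - (-1)*(-5)/2)/3 = 2 + (-11 - 1*5/2)/3 = 2 + (-11 - 5/2)/3 = 2 + (1/3)*(-27/2) = 2 - 9/2 = -5/2 ≈ -2.5000)
v(B) = -5*B/2
sqrt(v(E(-5)) - 420) = sqrt(-5*(-5)**2 - 420) = sqrt(-5*25 - 420) = sqrt(-5/2*50 - 420) = sqrt(-125 - 420) = sqrt(-545) = I*sqrt(545)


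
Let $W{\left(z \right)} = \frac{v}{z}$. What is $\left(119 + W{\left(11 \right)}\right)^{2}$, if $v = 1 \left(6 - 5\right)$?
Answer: $\frac{1716100}{121} \approx 14183.0$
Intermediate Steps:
$v = 1$ ($v = 1 \cdot 1 = 1$)
$W{\left(z \right)} = \frac{1}{z}$ ($W{\left(z \right)} = 1 \frac{1}{z} = \frac{1}{z}$)
$\left(119 + W{\left(11 \right)}\right)^{2} = \left(119 + \frac{1}{11}\right)^{2} = \left(\frac{1310}{11}\right)^{2} = \frac{1716100}{121}$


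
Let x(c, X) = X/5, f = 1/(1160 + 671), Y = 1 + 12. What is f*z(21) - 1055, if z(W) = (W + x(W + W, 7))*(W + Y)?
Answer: -9654717/9155 ≈ -1054.6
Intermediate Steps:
Y = 13
f = 1/1831 ≈ 0.00054615
x(c, X) = X/5 (x(c, X) = X*(⅕) = X/5)
z(W) = (13 + W)*(7/5 + W) (z(W) = (W + (⅕)*7)*(W + 13) = (W + 7/5)*(13 + W) = (7/5 + W)*(13 + W) = (13 + W)*(7/5 + W))
f*z(21) - 1055 = (91/5 + 21² + (72/5)*21)/1831 - 1055 = (91/5 + 441 + 1512/5)/1831 - 1055 = (1/1831)*(3808/5) - 1055 = 3808/9155 - 1055 = -9654717/9155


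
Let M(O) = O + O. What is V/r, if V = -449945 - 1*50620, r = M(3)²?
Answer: -166855/12 ≈ -13905.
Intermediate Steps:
M(O) = 2*O
r = 36 (r = (2*3)² = 6² = 36)
V = -500565 (V = -449945 - 50620 = -500565)
V/r = -500565/36 = -500565*1/36 = -166855/12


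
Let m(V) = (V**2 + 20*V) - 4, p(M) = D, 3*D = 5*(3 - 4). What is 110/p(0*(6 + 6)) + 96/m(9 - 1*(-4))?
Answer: -27954/425 ≈ -65.774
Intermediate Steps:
D = -5/3 (D = (5*(3 - 4))/3 = (5*(-1))/3 = (1/3)*(-5) = -5/3 ≈ -1.6667)
p(M) = -5/3
m(V) = -4 + V**2 + 20*V
110/p(0*(6 + 6)) + 96/m(9 - 1*(-4)) = 110/(-5/3) + 96/(-4 + (9 - 1*(-4))**2 + 20*(9 - 1*(-4))) = 110*(-3/5) + 96/(-4 + (9 + 4)**2 + 20*(9 + 4)) = -66 + 96/(-4 + 13**2 + 20*13) = -66 + 96/(-4 + 169 + 260) = -66 + 96/425 = -27954/425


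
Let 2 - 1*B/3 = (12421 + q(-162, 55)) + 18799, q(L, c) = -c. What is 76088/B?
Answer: -76088/93489 ≈ -0.81387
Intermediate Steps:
B = -93489 (B = 6 - 3*((12421 - 1*55) + 18799) = 6 - 3*((12421 - 55) + 18799) = 6 - 3*(12366 + 18799) = 6 - 3*31165 = 6 - 93495 = -93489)
76088/B = 76088/(-93489) = 76088*(-1/93489) = -76088/93489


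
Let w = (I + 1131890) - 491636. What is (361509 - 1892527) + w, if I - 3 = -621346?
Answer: -1512107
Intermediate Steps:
I = -621343 (I = 3 - 621346 = -621343)
w = 18911 (w = (-621343 + 1131890) - 491636 = 510547 - 491636 = 18911)
(361509 - 1892527) + w = (361509 - 1892527) + 18911 = -1531018 + 18911 = -1512107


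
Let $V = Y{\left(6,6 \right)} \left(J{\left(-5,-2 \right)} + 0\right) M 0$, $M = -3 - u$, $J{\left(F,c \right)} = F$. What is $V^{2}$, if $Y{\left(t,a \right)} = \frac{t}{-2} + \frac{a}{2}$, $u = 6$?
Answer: $0$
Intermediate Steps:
$Y{\left(t,a \right)} = \frac{a}{2} - \frac{t}{2}$ ($Y{\left(t,a \right)} = t \left(- \frac{1}{2}\right) + a \frac{1}{2} = - \frac{t}{2} + \frac{a}{2} = \frac{a}{2} - \frac{t}{2}$)
$M = -9$ ($M = -3 - 6 = -9$)
$V = 0$ ($V = \left(\frac{1}{2} \cdot 6 - 3\right) \left(-5 + 0\right) \left(-9\right) 0 = \left(3 - 3\right) \left(-5\right) \left(-9\right) 0 = 0 \left(-5\right) \left(-9\right) 0 = 0 \left(-9\right) 0 = 0 \cdot 0 = 0$)
$V^{2} = 0^{2} = 0$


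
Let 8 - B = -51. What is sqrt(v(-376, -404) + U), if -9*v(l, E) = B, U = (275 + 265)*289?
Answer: sqrt(1404481)/3 ≈ 395.04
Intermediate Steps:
B = 59 (B = 8 - 1*(-51) = 8 + 51 = 59)
U = 156060 (U = 540*289 = 156060)
v(l, E) = -59/9 (v(l, E) = -1/9*59 = -59/9)
sqrt(v(-376, -404) + U) = sqrt(-59/9 + 156060) = sqrt(1404481/9) = sqrt(1404481)/3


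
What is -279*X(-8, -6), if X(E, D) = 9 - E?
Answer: -4743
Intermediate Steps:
-279*X(-8, -6) = -279*(9 - 1*(-8)) = -279*(9 + 8) = -279*17 = -4743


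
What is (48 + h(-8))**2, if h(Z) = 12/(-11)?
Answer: 266256/121 ≈ 2200.5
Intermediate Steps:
h(Z) = -12/11 (h(Z) = 12*(-1/11) = -12/11)
(48 + h(-8))**2 = (48 - 12/11)**2 = (516/11)**2 = 266256/121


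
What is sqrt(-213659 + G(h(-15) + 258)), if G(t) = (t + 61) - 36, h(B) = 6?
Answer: I*sqrt(213370) ≈ 461.92*I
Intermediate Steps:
G(t) = 25 + t (G(t) = (61 + t) - 36 = 25 + t)
sqrt(-213659 + G(h(-15) + 258)) = sqrt(-213659 + (25 + (6 + 258))) = sqrt(-213659 + (25 + 264)) = sqrt(-213659 + 289) = sqrt(-213370) = I*sqrt(213370)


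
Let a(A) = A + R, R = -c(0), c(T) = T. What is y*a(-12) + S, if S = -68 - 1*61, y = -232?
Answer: 2655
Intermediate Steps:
S = -129 (S = -68 - 61 = -129)
R = 0 (R = -1*0 = 0)
a(A) = A (a(A) = A + 0 = A)
y*a(-12) + S = -232*(-12) - 129 = 2784 - 129 = 2655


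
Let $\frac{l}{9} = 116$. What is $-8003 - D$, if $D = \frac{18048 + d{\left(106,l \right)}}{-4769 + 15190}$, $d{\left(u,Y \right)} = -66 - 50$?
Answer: $- \frac{83417195}{10421} \approx -8004.7$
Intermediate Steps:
$l = 1044$ ($l = 9 \cdot 116 = 1044$)
$d{\left(u,Y \right)} = -116$
$D = \frac{17932}{10421}$ ($D = \frac{18048 - 116}{-4769 + 15190} = \frac{17932}{10421} \approx 1.7208$)
$-8003 - D = -8003 - \frac{17932}{10421} = - \frac{83417195}{10421}$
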